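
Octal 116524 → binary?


Each octal digit → 3 binary bits:
  1 = 001
  1 = 001
  6 = 110
  5 = 101
  2 = 010
  4 = 100
Concatenate: 001 001 110 101 010 100
= 001001110101010100


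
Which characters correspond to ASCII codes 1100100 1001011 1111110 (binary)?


Codes (binary): 1100100 1001011 1111110
Per-code ASCII lookup:
  1100100 = 100  (range 97-122: lowercase, 100 - 97 = 3) → 'd'
  1001011 = 75  (range 65-90: uppercase, 75 - 65 = 10) → 'K'
  1111110 = 126  (special character) → '~'
= 'dK~'


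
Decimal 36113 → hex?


Divide by 16 repeatedly:
36113 ÷ 16 = 2257 remainder 1 (1)
2257 ÷ 16 = 141 remainder 1 (1)
141 ÷ 16 = 8 remainder 13 (D)
8 ÷ 16 = 0 remainder 8 (8)
Reading remainders bottom-up:
= 0x8D11


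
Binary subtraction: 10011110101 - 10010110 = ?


Align and subtract column by column (LSB to MSB, borrowing when needed):
  10011110101
- 00010010110
  -----------
  col 0: (1 - 0 borrow-in) - 0 → 1 - 0 = 1, borrow out 0
  col 1: (0 - 0 borrow-in) - 1 → borrow from next column: (0+2) - 1 = 1, borrow out 1
  col 2: (1 - 1 borrow-in) - 1 → borrow from next column: (0+2) - 1 = 1, borrow out 1
  col 3: (0 - 1 borrow-in) - 0 → borrow from next column: (-1+2) - 0 = 1, borrow out 1
  col 4: (1 - 1 borrow-in) - 1 → borrow from next column: (0+2) - 1 = 1, borrow out 1
  col 5: (1 - 1 borrow-in) - 0 → 0 - 0 = 0, borrow out 0
  col 6: (1 - 0 borrow-in) - 0 → 1 - 0 = 1, borrow out 0
  col 7: (1 - 0 borrow-in) - 1 → 1 - 1 = 0, borrow out 0
  col 8: (0 - 0 borrow-in) - 0 → 0 - 0 = 0, borrow out 0
  col 9: (0 - 0 borrow-in) - 0 → 0 - 0 = 0, borrow out 0
  col 10: (1 - 0 borrow-in) - 0 → 1 - 0 = 1, borrow out 0
Reading bits MSB→LSB: 10001011111
Strip leading zeros: 10001011111
= 10001011111


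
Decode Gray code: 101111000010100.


Gray code: 101111000010100
MSB stays the same: 1
Each subsequent bit = prev_binary XOR current_gray:
  B[1] = 1 XOR 0 = 1
  B[2] = 1 XOR 1 = 0
  B[3] = 0 XOR 1 = 1
  B[4] = 1 XOR 1 = 0
  B[5] = 0 XOR 1 = 1
  B[6] = 1 XOR 0 = 1
  B[7] = 1 XOR 0 = 1
  B[8] = 1 XOR 0 = 1
  B[9] = 1 XOR 0 = 1
  B[10] = 1 XOR 1 = 0
  B[11] = 0 XOR 0 = 0
  B[12] = 0 XOR 1 = 1
  B[13] = 1 XOR 0 = 1
  B[14] = 1 XOR 0 = 1
= 110101111100111 (27623 decimal)


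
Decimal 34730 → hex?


Divide by 16 repeatedly:
34730 ÷ 16 = 2170 remainder 10 (A)
2170 ÷ 16 = 135 remainder 10 (A)
135 ÷ 16 = 8 remainder 7 (7)
8 ÷ 16 = 0 remainder 8 (8)
Reading remainders bottom-up:
= 0x87AA


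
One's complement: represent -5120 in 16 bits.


Original: 0001010000000000
Invert all bits:
  bit 0: 0 → 1
  bit 1: 0 → 1
  bit 2: 0 → 1
  bit 3: 1 → 0
  bit 4: 0 → 1
  bit 5: 1 → 0
  bit 6: 0 → 1
  bit 7: 0 → 1
  bit 8: 0 → 1
  bit 9: 0 → 1
  bit 10: 0 → 1
  bit 11: 0 → 1
  bit 12: 0 → 1
  bit 13: 0 → 1
  bit 14: 0 → 1
  bit 15: 0 → 1
= 1110101111111111


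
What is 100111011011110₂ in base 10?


Positional values:
Bit 1: 1 × 2^1 = 2
Bit 2: 1 × 2^2 = 4
Bit 3: 1 × 2^3 = 8
Bit 4: 1 × 2^4 = 16
Bit 6: 1 × 2^6 = 64
Bit 7: 1 × 2^7 = 128
Bit 9: 1 × 2^9 = 512
Bit 10: 1 × 2^10 = 1024
Bit 11: 1 × 2^11 = 2048
Bit 14: 1 × 2^14 = 16384
Sum = 2 + 4 + 8 + 16 + 64 + 128 + 512 + 1024 + 2048 + 16384
= 20190


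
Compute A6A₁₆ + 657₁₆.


Align and add column by column (LSB to MSB, each column mod 16 with carry):
  0A6A
+ 0657
  ----
  col 0: A(10) + 7(7) + 0 (carry in) = 17 → 1(1), carry out 1
  col 1: 6(6) + 5(5) + 1 (carry in) = 12 → C(12), carry out 0
  col 2: A(10) + 6(6) + 0 (carry in) = 16 → 0(0), carry out 1
  col 3: 0(0) + 0(0) + 1 (carry in) = 1 → 1(1), carry out 0
Reading digits MSB→LSB: 10C1
Strip leading zeros: 10C1
= 0x10C1


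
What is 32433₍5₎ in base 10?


Positional values (base 5):
  3 × 5^0 = 3 × 1 = 3
  3 × 5^1 = 3 × 5 = 15
  4 × 5^2 = 4 × 25 = 100
  2 × 5^3 = 2 × 125 = 250
  3 × 5^4 = 3 × 625 = 1875
Sum = 3 + 15 + 100 + 250 + 1875
= 2243


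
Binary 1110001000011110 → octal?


Group into 3-bit groups: 001110001000011110
  001 = 1
  110 = 6
  001 = 1
  000 = 0
  011 = 3
  110 = 6
= 0o161036


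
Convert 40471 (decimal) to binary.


Divide by 2 repeatedly:
40471 ÷ 2 = 20235 remainder 1
20235 ÷ 2 = 10117 remainder 1
10117 ÷ 2 = 5058 remainder 1
5058 ÷ 2 = 2529 remainder 0
2529 ÷ 2 = 1264 remainder 1
1264 ÷ 2 = 632 remainder 0
632 ÷ 2 = 316 remainder 0
316 ÷ 2 = 158 remainder 0
158 ÷ 2 = 79 remainder 0
79 ÷ 2 = 39 remainder 1
39 ÷ 2 = 19 remainder 1
19 ÷ 2 = 9 remainder 1
9 ÷ 2 = 4 remainder 1
4 ÷ 2 = 2 remainder 0
2 ÷ 2 = 1 remainder 0
1 ÷ 2 = 0 remainder 1
Reading remainders bottom-up:
= 1001111000010111


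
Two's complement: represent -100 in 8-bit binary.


Original: 01100100
Step 1 - Invert all bits: 10011011
Step 2 - Add 1: 10011011 + 1
= 10011100 (represents -100)


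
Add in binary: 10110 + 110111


Align and add column by column (LSB to MSB, carry propagating):
  0010110
+ 0110111
  -------
  col 0: 0 + 1 + 0 (carry in) = 1 → bit 1, carry out 0
  col 1: 1 + 1 + 0 (carry in) = 2 → bit 0, carry out 1
  col 2: 1 + 1 + 1 (carry in) = 3 → bit 1, carry out 1
  col 3: 0 + 0 + 1 (carry in) = 1 → bit 1, carry out 0
  col 4: 1 + 1 + 0 (carry in) = 2 → bit 0, carry out 1
  col 5: 0 + 1 + 1 (carry in) = 2 → bit 0, carry out 1
  col 6: 0 + 0 + 1 (carry in) = 1 → bit 1, carry out 0
Reading bits MSB→LSB: 1001101
Strip leading zeros: 1001101
= 1001101


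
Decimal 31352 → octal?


Divide by 8 repeatedly:
31352 ÷ 8 = 3919 remainder 0
3919 ÷ 8 = 489 remainder 7
489 ÷ 8 = 61 remainder 1
61 ÷ 8 = 7 remainder 5
7 ÷ 8 = 0 remainder 7
Reading remainders bottom-up:
= 0o75170


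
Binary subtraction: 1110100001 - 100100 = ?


Align and subtract column by column (LSB to MSB, borrowing when needed):
  1110100001
- 0000100100
  ----------
  col 0: (1 - 0 borrow-in) - 0 → 1 - 0 = 1, borrow out 0
  col 1: (0 - 0 borrow-in) - 0 → 0 - 0 = 0, borrow out 0
  col 2: (0 - 0 borrow-in) - 1 → borrow from next column: (0+2) - 1 = 1, borrow out 1
  col 3: (0 - 1 borrow-in) - 0 → borrow from next column: (-1+2) - 0 = 1, borrow out 1
  col 4: (0 - 1 borrow-in) - 0 → borrow from next column: (-1+2) - 0 = 1, borrow out 1
  col 5: (1 - 1 borrow-in) - 1 → borrow from next column: (0+2) - 1 = 1, borrow out 1
  col 6: (0 - 1 borrow-in) - 0 → borrow from next column: (-1+2) - 0 = 1, borrow out 1
  col 7: (1 - 1 borrow-in) - 0 → 0 - 0 = 0, borrow out 0
  col 8: (1 - 0 borrow-in) - 0 → 1 - 0 = 1, borrow out 0
  col 9: (1 - 0 borrow-in) - 0 → 1 - 0 = 1, borrow out 0
Reading bits MSB→LSB: 1101111101
Strip leading zeros: 1101111101
= 1101111101


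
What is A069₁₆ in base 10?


Positional values:
Position 0: 9 × 16^0 = 9 × 1 = 9
Position 1: 6 × 16^1 = 6 × 16 = 96
Position 2: 0 × 16^2 = 0 × 256 = 0
Position 3: A × 16^3 = 10 × 4096 = 40960
Sum = 9 + 96 + 0 + 40960
= 41065


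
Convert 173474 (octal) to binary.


Each octal digit → 3 binary bits:
  1 = 001
  7 = 111
  3 = 011
  4 = 100
  7 = 111
  4 = 100
Concatenate: 001 111 011 100 111 100
= 001111011100111100


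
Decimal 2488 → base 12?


Divide by 12 repeatedly:
2488 ÷ 12 = 207 remainder 4
207 ÷ 12 = 17 remainder 3
17 ÷ 12 = 1 remainder 5
1 ÷ 12 = 0 remainder 1
Reading remainders bottom-up:
= 1534


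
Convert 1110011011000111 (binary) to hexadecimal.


Group into 4-bit nibbles: 1110011011000111
  1110 = E
  0110 = 6
  1100 = C
  0111 = 7
= 0xE6C7


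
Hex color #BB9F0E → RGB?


Hex: #BB9F0E
R = BB₁₆ = 187
G = 9F₁₆ = 159
B = 0E₁₆ = 14
= RGB(187, 159, 14)


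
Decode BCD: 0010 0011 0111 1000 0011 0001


Each 4-bit group → digit:
  0010 → 2
  0011 → 3
  0111 → 7
  1000 → 8
  0011 → 3
  0001 → 1
= 237831


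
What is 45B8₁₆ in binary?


Each hex digit → 4 binary bits:
  4 = 0100
  5 = 0101
  B = 1011
  8 = 1000
Concatenate: 0100 0101 1011 1000
= 0100010110111000


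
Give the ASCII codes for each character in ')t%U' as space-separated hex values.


String: ')t%U'  (4 characters)
Per-character ASCII lookup:
  ')': special character: ')' = 41 → 0x29
  't': lowercase starts at 97: 't' = 97 + 19 = 116 → 0x74
  '%': special character: '%' = 37 → 0x25
  'U': uppercase starts at 65: 'U' = 65 + 20 = 85 → 0x55
= 0x29 0x74 0x25 0x55


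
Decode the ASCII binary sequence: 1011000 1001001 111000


Codes (binary): 1011000 1001001 111000
Per-code ASCII lookup:
  1011000 = 88  (range 65-90: uppercase, 88 - 65 = 23) → 'X'
  1001001 = 73  (range 65-90: uppercase, 73 - 65 = 8) → 'I'
  111000 = 56  (range 48-57: digits, 56 - 48 = 8) → '8'
= 'XI8'


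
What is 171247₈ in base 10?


Positional values:
Position 0: 7 × 8^0 = 7
Position 1: 4 × 8^1 = 32
Position 2: 2 × 8^2 = 128
Position 3: 1 × 8^3 = 512
Position 4: 7 × 8^4 = 28672
Position 5: 1 × 8^5 = 32768
Sum = 7 + 32 + 128 + 512 + 28672 + 32768
= 62119


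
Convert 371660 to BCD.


Each digit → 4-bit binary:
  3 → 0011
  7 → 0111
  1 → 0001
  6 → 0110
  6 → 0110
  0 → 0000
= 0011 0111 0001 0110 0110 0000


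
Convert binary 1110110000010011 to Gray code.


Binary: 1110110000010011
Gray code: G = B XOR (B >> 1)
B >> 1 = 0111011000001001
1110110000010011 XOR 0111011000001001:
  1 XOR 0 = 1
  1 XOR 1 = 0
  1 XOR 1 = 0
  0 XOR 1 = 1
  1 XOR 0 = 1
  1 XOR 1 = 0
  0 XOR 1 = 1
  0 XOR 0 = 0
  0 XOR 0 = 0
  0 XOR 0 = 0
  0 XOR 0 = 0
  1 XOR 0 = 1
  0 XOR 1 = 1
  0 XOR 0 = 0
  1 XOR 0 = 1
  1 XOR 1 = 0
= 1001101000011010


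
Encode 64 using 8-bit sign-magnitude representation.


Sign bit: 0 (positive)
Magnitude: 64 = 1000000
= 01000000


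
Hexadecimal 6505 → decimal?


Positional values:
Position 0: 5 × 16^0 = 5 × 1 = 5
Position 1: 0 × 16^1 = 0 × 16 = 0
Position 2: 5 × 16^2 = 5 × 256 = 1280
Position 3: 6 × 16^3 = 6 × 4096 = 24576
Sum = 5 + 0 + 1280 + 24576
= 25861


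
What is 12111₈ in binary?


Each octal digit → 3 binary bits:
  1 = 001
  2 = 010
  1 = 001
  1 = 001
  1 = 001
Concatenate: 001 010 001 001 001
= 001010001001001


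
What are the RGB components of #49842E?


Hex: #49842E
R = 49₁₆ = 73
G = 84₁₆ = 132
B = 2E₁₆ = 46
= RGB(73, 132, 46)


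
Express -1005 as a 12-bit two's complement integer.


Original: 001111101101
Step 1 - Invert all bits: 110000010010
Step 2 - Add 1: 110000010010 + 1
= 110000010011 (represents -1005)


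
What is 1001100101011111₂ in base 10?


Positional values:
Bit 0: 1 × 2^0 = 1
Bit 1: 1 × 2^1 = 2
Bit 2: 1 × 2^2 = 4
Bit 3: 1 × 2^3 = 8
Bit 4: 1 × 2^4 = 16
Bit 6: 1 × 2^6 = 64
Bit 8: 1 × 2^8 = 256
Bit 11: 1 × 2^11 = 2048
Bit 12: 1 × 2^12 = 4096
Bit 15: 1 × 2^15 = 32768
Sum = 1 + 2 + 4 + 8 + 16 + 64 + 256 + 2048 + 4096 + 32768
= 39263


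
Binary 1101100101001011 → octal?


Group into 3-bit groups: 001101100101001011
  001 = 1
  101 = 5
  100 = 4
  101 = 5
  001 = 1
  011 = 3
= 0o154513


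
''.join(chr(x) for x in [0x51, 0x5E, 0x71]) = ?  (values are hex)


Codes (hex): 0x51 0x5E 0x71
Per-code ASCII lookup:
  0x51 = 81  (range 65-90: uppercase, 81 - 65 = 16) → 'Q'
  0x5E = 94  (special character) → '^'
  0x71 = 113  (range 97-122: lowercase, 113 - 97 = 16) → 'q'
= 'Q^q'


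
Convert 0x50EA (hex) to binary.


Each hex digit → 4 binary bits:
  5 = 0101
  0 = 0000
  E = 1110
  A = 1010
Concatenate: 0101 0000 1110 1010
= 0101000011101010


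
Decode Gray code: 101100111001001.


Gray code: 101100111001001
MSB stays the same: 1
Each subsequent bit = prev_binary XOR current_gray:
  B[1] = 1 XOR 0 = 1
  B[2] = 1 XOR 1 = 0
  B[3] = 0 XOR 1 = 1
  B[4] = 1 XOR 0 = 1
  B[5] = 1 XOR 0 = 1
  B[6] = 1 XOR 1 = 0
  B[7] = 0 XOR 1 = 1
  B[8] = 1 XOR 1 = 0
  B[9] = 0 XOR 0 = 0
  B[10] = 0 XOR 0 = 0
  B[11] = 0 XOR 1 = 1
  B[12] = 1 XOR 0 = 1
  B[13] = 1 XOR 0 = 1
  B[14] = 1 XOR 1 = 0
= 110111010001110 (28302 decimal)


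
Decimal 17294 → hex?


Divide by 16 repeatedly:
17294 ÷ 16 = 1080 remainder 14 (E)
1080 ÷ 16 = 67 remainder 8 (8)
67 ÷ 16 = 4 remainder 3 (3)
4 ÷ 16 = 0 remainder 4 (4)
Reading remainders bottom-up:
= 0x438E


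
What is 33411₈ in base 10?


Positional values:
Position 0: 1 × 8^0 = 1
Position 1: 1 × 8^1 = 8
Position 2: 4 × 8^2 = 256
Position 3: 3 × 8^3 = 1536
Position 4: 3 × 8^4 = 12288
Sum = 1 + 8 + 256 + 1536 + 12288
= 14089


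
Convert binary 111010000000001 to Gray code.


Binary: 111010000000001
Gray code: G = B XOR (B >> 1)
B >> 1 = 011101000000000
111010000000001 XOR 011101000000000:
  1 XOR 0 = 1
  1 XOR 1 = 0
  1 XOR 1 = 0
  0 XOR 1 = 1
  1 XOR 0 = 1
  0 XOR 1 = 1
  0 XOR 0 = 0
  0 XOR 0 = 0
  0 XOR 0 = 0
  0 XOR 0 = 0
  0 XOR 0 = 0
  0 XOR 0 = 0
  0 XOR 0 = 0
  0 XOR 0 = 0
  1 XOR 0 = 1
= 100111000000001


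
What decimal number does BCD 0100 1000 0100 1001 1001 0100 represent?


Each 4-bit group → digit:
  0100 → 4
  1000 → 8
  0100 → 4
  1001 → 9
  1001 → 9
  0100 → 4
= 484994


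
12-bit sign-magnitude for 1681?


Sign bit: 0 (positive)
Magnitude: 1681 = 11010010001
= 011010010001


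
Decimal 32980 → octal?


Divide by 8 repeatedly:
32980 ÷ 8 = 4122 remainder 4
4122 ÷ 8 = 515 remainder 2
515 ÷ 8 = 64 remainder 3
64 ÷ 8 = 8 remainder 0
8 ÷ 8 = 1 remainder 0
1 ÷ 8 = 0 remainder 1
Reading remainders bottom-up:
= 0o100324


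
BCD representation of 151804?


Each digit → 4-bit binary:
  1 → 0001
  5 → 0101
  1 → 0001
  8 → 1000
  0 → 0000
  4 → 0100
= 0001 0101 0001 1000 0000 0100


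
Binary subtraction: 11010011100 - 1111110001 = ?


Align and subtract column by column (LSB to MSB, borrowing when needed):
  11010011100
- 01111110001
  -----------
  col 0: (0 - 0 borrow-in) - 1 → borrow from next column: (0+2) - 1 = 1, borrow out 1
  col 1: (0 - 1 borrow-in) - 0 → borrow from next column: (-1+2) - 0 = 1, borrow out 1
  col 2: (1 - 1 borrow-in) - 0 → 0 - 0 = 0, borrow out 0
  col 3: (1 - 0 borrow-in) - 0 → 1 - 0 = 1, borrow out 0
  col 4: (1 - 0 borrow-in) - 1 → 1 - 1 = 0, borrow out 0
  col 5: (0 - 0 borrow-in) - 1 → borrow from next column: (0+2) - 1 = 1, borrow out 1
  col 6: (0 - 1 borrow-in) - 1 → borrow from next column: (-1+2) - 1 = 0, borrow out 1
  col 7: (1 - 1 borrow-in) - 1 → borrow from next column: (0+2) - 1 = 1, borrow out 1
  col 8: (0 - 1 borrow-in) - 1 → borrow from next column: (-1+2) - 1 = 0, borrow out 1
  col 9: (1 - 1 borrow-in) - 1 → borrow from next column: (0+2) - 1 = 1, borrow out 1
  col 10: (1 - 1 borrow-in) - 0 → 0 - 0 = 0, borrow out 0
Reading bits MSB→LSB: 01010101011
Strip leading zeros: 1010101011
= 1010101011


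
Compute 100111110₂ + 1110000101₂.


Align and add column by column (LSB to MSB, carry propagating):
  00100111110
+ 01110000101
  -----------
  col 0: 0 + 1 + 0 (carry in) = 1 → bit 1, carry out 0
  col 1: 1 + 0 + 0 (carry in) = 1 → bit 1, carry out 0
  col 2: 1 + 1 + 0 (carry in) = 2 → bit 0, carry out 1
  col 3: 1 + 0 + 1 (carry in) = 2 → bit 0, carry out 1
  col 4: 1 + 0 + 1 (carry in) = 2 → bit 0, carry out 1
  col 5: 1 + 0 + 1 (carry in) = 2 → bit 0, carry out 1
  col 6: 0 + 0 + 1 (carry in) = 1 → bit 1, carry out 0
  col 7: 0 + 1 + 0 (carry in) = 1 → bit 1, carry out 0
  col 8: 1 + 1 + 0 (carry in) = 2 → bit 0, carry out 1
  col 9: 0 + 1 + 1 (carry in) = 2 → bit 0, carry out 1
  col 10: 0 + 0 + 1 (carry in) = 1 → bit 1, carry out 0
Reading bits MSB→LSB: 10011000011
Strip leading zeros: 10011000011
= 10011000011


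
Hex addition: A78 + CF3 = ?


Align and add column by column (LSB to MSB, each column mod 16 with carry):
  0A78
+ 0CF3
  ----
  col 0: 8(8) + 3(3) + 0 (carry in) = 11 → B(11), carry out 0
  col 1: 7(7) + F(15) + 0 (carry in) = 22 → 6(6), carry out 1
  col 2: A(10) + C(12) + 1 (carry in) = 23 → 7(7), carry out 1
  col 3: 0(0) + 0(0) + 1 (carry in) = 1 → 1(1), carry out 0
Reading digits MSB→LSB: 176B
Strip leading zeros: 176B
= 0x176B


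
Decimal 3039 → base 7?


Divide by 7 repeatedly:
3039 ÷ 7 = 434 remainder 1
434 ÷ 7 = 62 remainder 0
62 ÷ 7 = 8 remainder 6
8 ÷ 7 = 1 remainder 1
1 ÷ 7 = 0 remainder 1
Reading remainders bottom-up:
= 11601


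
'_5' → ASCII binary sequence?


String: '_5'  (2 characters)
Per-character ASCII lookup:
  '_': special character: '_' = 95 → 1011111
  '5': digits start at 48: '5' = 48 + 5 = 53 → 110101
= 1011111 110101


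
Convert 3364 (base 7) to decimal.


Positional values (base 7):
  4 × 7^0 = 4 × 1 = 4
  6 × 7^1 = 6 × 7 = 42
  3 × 7^2 = 3 × 49 = 147
  3 × 7^3 = 3 × 343 = 1029
Sum = 4 + 42 + 147 + 1029
= 1222


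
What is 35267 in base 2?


Divide by 2 repeatedly:
35267 ÷ 2 = 17633 remainder 1
17633 ÷ 2 = 8816 remainder 1
8816 ÷ 2 = 4408 remainder 0
4408 ÷ 2 = 2204 remainder 0
2204 ÷ 2 = 1102 remainder 0
1102 ÷ 2 = 551 remainder 0
551 ÷ 2 = 275 remainder 1
275 ÷ 2 = 137 remainder 1
137 ÷ 2 = 68 remainder 1
68 ÷ 2 = 34 remainder 0
34 ÷ 2 = 17 remainder 0
17 ÷ 2 = 8 remainder 1
8 ÷ 2 = 4 remainder 0
4 ÷ 2 = 2 remainder 0
2 ÷ 2 = 1 remainder 0
1 ÷ 2 = 0 remainder 1
Reading remainders bottom-up:
= 1000100111000011


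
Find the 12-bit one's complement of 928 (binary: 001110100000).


Original: 001110100000
Invert all bits:
  bit 0: 0 → 1
  bit 1: 0 → 1
  bit 2: 1 → 0
  bit 3: 1 → 0
  bit 4: 1 → 0
  bit 5: 0 → 1
  bit 6: 1 → 0
  bit 7: 0 → 1
  bit 8: 0 → 1
  bit 9: 0 → 1
  bit 10: 0 → 1
  bit 11: 0 → 1
= 110001011111


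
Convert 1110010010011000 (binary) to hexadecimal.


Group into 4-bit nibbles: 1110010010011000
  1110 = E
  0100 = 4
  1001 = 9
  1000 = 8
= 0xE498


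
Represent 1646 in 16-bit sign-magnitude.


Sign bit: 0 (positive)
Magnitude: 1646 = 000011001101110
= 0000011001101110


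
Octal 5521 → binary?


Each octal digit → 3 binary bits:
  5 = 101
  5 = 101
  2 = 010
  1 = 001
Concatenate: 101 101 010 001
= 101101010001


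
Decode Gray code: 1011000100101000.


Gray code: 1011000100101000
MSB stays the same: 1
Each subsequent bit = prev_binary XOR current_gray:
  B[1] = 1 XOR 0 = 1
  B[2] = 1 XOR 1 = 0
  B[3] = 0 XOR 1 = 1
  B[4] = 1 XOR 0 = 1
  B[5] = 1 XOR 0 = 1
  B[6] = 1 XOR 0 = 1
  B[7] = 1 XOR 1 = 0
  B[8] = 0 XOR 0 = 0
  B[9] = 0 XOR 0 = 0
  B[10] = 0 XOR 1 = 1
  B[11] = 1 XOR 0 = 1
  B[12] = 1 XOR 1 = 0
  B[13] = 0 XOR 0 = 0
  B[14] = 0 XOR 0 = 0
  B[15] = 0 XOR 0 = 0
= 1101111000110000 (56880 decimal)


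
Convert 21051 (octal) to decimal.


Positional values:
Position 0: 1 × 8^0 = 1
Position 1: 5 × 8^1 = 40
Position 2: 0 × 8^2 = 0
Position 3: 1 × 8^3 = 512
Position 4: 2 × 8^4 = 8192
Sum = 1 + 40 + 0 + 512 + 8192
= 8745


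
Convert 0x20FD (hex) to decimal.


Positional values:
Position 0: D × 16^0 = 13 × 1 = 13
Position 1: F × 16^1 = 15 × 16 = 240
Position 2: 0 × 16^2 = 0 × 256 = 0
Position 3: 2 × 16^3 = 2 × 4096 = 8192
Sum = 13 + 240 + 0 + 8192
= 8445


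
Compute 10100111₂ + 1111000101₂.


Align and add column by column (LSB to MSB, carry propagating):
  00010100111
+ 01111000101
  -----------
  col 0: 1 + 1 + 0 (carry in) = 2 → bit 0, carry out 1
  col 1: 1 + 0 + 1 (carry in) = 2 → bit 0, carry out 1
  col 2: 1 + 1 + 1 (carry in) = 3 → bit 1, carry out 1
  col 3: 0 + 0 + 1 (carry in) = 1 → bit 1, carry out 0
  col 4: 0 + 0 + 0 (carry in) = 0 → bit 0, carry out 0
  col 5: 1 + 0 + 0 (carry in) = 1 → bit 1, carry out 0
  col 6: 0 + 1 + 0 (carry in) = 1 → bit 1, carry out 0
  col 7: 1 + 1 + 0 (carry in) = 2 → bit 0, carry out 1
  col 8: 0 + 1 + 1 (carry in) = 2 → bit 0, carry out 1
  col 9: 0 + 1 + 1 (carry in) = 2 → bit 0, carry out 1
  col 10: 0 + 0 + 1 (carry in) = 1 → bit 1, carry out 0
Reading bits MSB→LSB: 10001101100
Strip leading zeros: 10001101100
= 10001101100


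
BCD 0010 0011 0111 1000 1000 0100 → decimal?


Each 4-bit group → digit:
  0010 → 2
  0011 → 3
  0111 → 7
  1000 → 8
  1000 → 8
  0100 → 4
= 237884


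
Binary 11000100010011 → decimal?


Positional values:
Bit 0: 1 × 2^0 = 1
Bit 1: 1 × 2^1 = 2
Bit 4: 1 × 2^4 = 16
Bit 8: 1 × 2^8 = 256
Bit 12: 1 × 2^12 = 4096
Bit 13: 1 × 2^13 = 8192
Sum = 1 + 2 + 16 + 256 + 4096 + 8192
= 12563


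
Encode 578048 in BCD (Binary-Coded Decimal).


Each digit → 4-bit binary:
  5 → 0101
  7 → 0111
  8 → 1000
  0 → 0000
  4 → 0100
  8 → 1000
= 0101 0111 1000 0000 0100 1000


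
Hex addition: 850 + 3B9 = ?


Align and add column by column (LSB to MSB, each column mod 16 with carry):
  0850
+ 03B9
  ----
  col 0: 0(0) + 9(9) + 0 (carry in) = 9 → 9(9), carry out 0
  col 1: 5(5) + B(11) + 0 (carry in) = 16 → 0(0), carry out 1
  col 2: 8(8) + 3(3) + 1 (carry in) = 12 → C(12), carry out 0
  col 3: 0(0) + 0(0) + 0 (carry in) = 0 → 0(0), carry out 0
Reading digits MSB→LSB: 0C09
Strip leading zeros: C09
= 0xC09


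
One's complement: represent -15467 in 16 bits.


Original: 0011110001101011
Invert all bits:
  bit 0: 0 → 1
  bit 1: 0 → 1
  bit 2: 1 → 0
  bit 3: 1 → 0
  bit 4: 1 → 0
  bit 5: 1 → 0
  bit 6: 0 → 1
  bit 7: 0 → 1
  bit 8: 0 → 1
  bit 9: 1 → 0
  bit 10: 1 → 0
  bit 11: 0 → 1
  bit 12: 1 → 0
  bit 13: 0 → 1
  bit 14: 1 → 0
  bit 15: 1 → 0
= 1100001110010100


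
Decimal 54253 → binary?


Divide by 2 repeatedly:
54253 ÷ 2 = 27126 remainder 1
27126 ÷ 2 = 13563 remainder 0
13563 ÷ 2 = 6781 remainder 1
6781 ÷ 2 = 3390 remainder 1
3390 ÷ 2 = 1695 remainder 0
1695 ÷ 2 = 847 remainder 1
847 ÷ 2 = 423 remainder 1
423 ÷ 2 = 211 remainder 1
211 ÷ 2 = 105 remainder 1
105 ÷ 2 = 52 remainder 1
52 ÷ 2 = 26 remainder 0
26 ÷ 2 = 13 remainder 0
13 ÷ 2 = 6 remainder 1
6 ÷ 2 = 3 remainder 0
3 ÷ 2 = 1 remainder 1
1 ÷ 2 = 0 remainder 1
Reading remainders bottom-up:
= 1101001111101101


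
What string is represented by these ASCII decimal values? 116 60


Codes (decimal): 116 60
Per-code ASCII lookup:
  116  (range 97-122: lowercase, 116 - 97 = 19) → 't'
  60  (special character) → '<'
= 't<'


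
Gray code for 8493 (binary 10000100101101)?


Binary: 10000100101101
Gray code: G = B XOR (B >> 1)
B >> 1 = 01000010010110
10000100101101 XOR 01000010010110:
  1 XOR 0 = 1
  0 XOR 1 = 1
  0 XOR 0 = 0
  0 XOR 0 = 0
  0 XOR 0 = 0
  1 XOR 0 = 1
  0 XOR 1 = 1
  0 XOR 0 = 0
  1 XOR 0 = 1
  0 XOR 1 = 1
  1 XOR 0 = 1
  1 XOR 1 = 0
  0 XOR 1 = 1
  1 XOR 0 = 1
= 11000110111011


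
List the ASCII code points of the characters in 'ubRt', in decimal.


String: 'ubRt'  (4 characters)
Per-character ASCII lookup:
  'u': lowercase starts at 97: 'u' = 97 + 20 = 117
  'b': lowercase starts at 97: 'b' = 97 + 1 = 98
  'R': uppercase starts at 65: 'R' = 65 + 17 = 82
  't': lowercase starts at 97: 't' = 97 + 19 = 116
= 117 98 82 116


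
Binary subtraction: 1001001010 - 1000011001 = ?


Align and subtract column by column (LSB to MSB, borrowing when needed):
  1001001010
- 1000011001
  ----------
  col 0: (0 - 0 borrow-in) - 1 → borrow from next column: (0+2) - 1 = 1, borrow out 1
  col 1: (1 - 1 borrow-in) - 0 → 0 - 0 = 0, borrow out 0
  col 2: (0 - 0 borrow-in) - 0 → 0 - 0 = 0, borrow out 0
  col 3: (1 - 0 borrow-in) - 1 → 1 - 1 = 0, borrow out 0
  col 4: (0 - 0 borrow-in) - 1 → borrow from next column: (0+2) - 1 = 1, borrow out 1
  col 5: (0 - 1 borrow-in) - 0 → borrow from next column: (-1+2) - 0 = 1, borrow out 1
  col 6: (1 - 1 borrow-in) - 0 → 0 - 0 = 0, borrow out 0
  col 7: (0 - 0 borrow-in) - 0 → 0 - 0 = 0, borrow out 0
  col 8: (0 - 0 borrow-in) - 0 → 0 - 0 = 0, borrow out 0
  col 9: (1 - 0 borrow-in) - 1 → 1 - 1 = 0, borrow out 0
Reading bits MSB→LSB: 0000110001
Strip leading zeros: 110001
= 110001


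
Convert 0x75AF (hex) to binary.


Each hex digit → 4 binary bits:
  7 = 0111
  5 = 0101
  A = 1010
  F = 1111
Concatenate: 0111 0101 1010 1111
= 0111010110101111


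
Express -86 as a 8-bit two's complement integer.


Original: 01010110
Step 1 - Invert all bits: 10101001
Step 2 - Add 1: 10101001 + 1
= 10101010 (represents -86)


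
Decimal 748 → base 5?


Divide by 5 repeatedly:
748 ÷ 5 = 149 remainder 3
149 ÷ 5 = 29 remainder 4
29 ÷ 5 = 5 remainder 4
5 ÷ 5 = 1 remainder 0
1 ÷ 5 = 0 remainder 1
Reading remainders bottom-up:
= 10443


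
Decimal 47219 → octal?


Divide by 8 repeatedly:
47219 ÷ 8 = 5902 remainder 3
5902 ÷ 8 = 737 remainder 6
737 ÷ 8 = 92 remainder 1
92 ÷ 8 = 11 remainder 4
11 ÷ 8 = 1 remainder 3
1 ÷ 8 = 0 remainder 1
Reading remainders bottom-up:
= 0o134163


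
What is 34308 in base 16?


Divide by 16 repeatedly:
34308 ÷ 16 = 2144 remainder 4 (4)
2144 ÷ 16 = 134 remainder 0 (0)
134 ÷ 16 = 8 remainder 6 (6)
8 ÷ 16 = 0 remainder 8 (8)
Reading remainders bottom-up:
= 0x8604


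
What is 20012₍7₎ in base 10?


Positional values (base 7):
  2 × 7^0 = 2 × 1 = 2
  1 × 7^1 = 1 × 7 = 7
  0 × 7^2 = 0 × 49 = 0
  0 × 7^3 = 0 × 343 = 0
  2 × 7^4 = 2 × 2401 = 4802
Sum = 2 + 7 + 0 + 0 + 4802
= 4811


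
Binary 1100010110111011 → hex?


Group into 4-bit nibbles: 1100010110111011
  1100 = C
  0101 = 5
  1011 = B
  1011 = B
= 0xC5BB


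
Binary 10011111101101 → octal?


Group into 3-bit groups: 010011111101101
  010 = 2
  011 = 3
  111 = 7
  101 = 5
  101 = 5
= 0o23755


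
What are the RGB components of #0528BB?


Hex: #0528BB
R = 05₁₆ = 5
G = 28₁₆ = 40
B = BB₁₆ = 187
= RGB(5, 40, 187)


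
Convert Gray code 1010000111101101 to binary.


Gray code: 1010000111101101
MSB stays the same: 1
Each subsequent bit = prev_binary XOR current_gray:
  B[1] = 1 XOR 0 = 1
  B[2] = 1 XOR 1 = 0
  B[3] = 0 XOR 0 = 0
  B[4] = 0 XOR 0 = 0
  B[5] = 0 XOR 0 = 0
  B[6] = 0 XOR 0 = 0
  B[7] = 0 XOR 1 = 1
  B[8] = 1 XOR 1 = 0
  B[9] = 0 XOR 1 = 1
  B[10] = 1 XOR 1 = 0
  B[11] = 0 XOR 0 = 0
  B[12] = 0 XOR 1 = 1
  B[13] = 1 XOR 1 = 0
  B[14] = 0 XOR 0 = 0
  B[15] = 0 XOR 1 = 1
= 1100000101001001 (49481 decimal)


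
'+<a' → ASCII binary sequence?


String: '+<a'  (3 characters)
Per-character ASCII lookup:
  '+': special character: '+' = 43 → 101011
  '<': special character: '<' = 60 → 111100
  'a': lowercase starts at 97: 'a' = 97 + 0 = 97 → 1100001
= 101011 111100 1100001


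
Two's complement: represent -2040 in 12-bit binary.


Original: 011111111000
Step 1 - Invert all bits: 100000000111
Step 2 - Add 1: 100000000111 + 1
= 100000001000 (represents -2040)


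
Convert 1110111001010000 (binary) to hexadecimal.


Group into 4-bit nibbles: 1110111001010000
  1110 = E
  1110 = E
  0101 = 5
  0000 = 0
= 0xEE50


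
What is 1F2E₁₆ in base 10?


Positional values:
Position 0: E × 16^0 = 14 × 1 = 14
Position 1: 2 × 16^1 = 2 × 16 = 32
Position 2: F × 16^2 = 15 × 256 = 3840
Position 3: 1 × 16^3 = 1 × 4096 = 4096
Sum = 14 + 32 + 3840 + 4096
= 7982


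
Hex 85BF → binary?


Each hex digit → 4 binary bits:
  8 = 1000
  5 = 0101
  B = 1011
  F = 1111
Concatenate: 1000 0101 1011 1111
= 1000010110111111


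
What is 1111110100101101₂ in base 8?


Group into 3-bit groups: 001111110100101101
  001 = 1
  111 = 7
  110 = 6
  100 = 4
  101 = 5
  101 = 5
= 0o176455


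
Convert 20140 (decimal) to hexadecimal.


Divide by 16 repeatedly:
20140 ÷ 16 = 1258 remainder 12 (C)
1258 ÷ 16 = 78 remainder 10 (A)
78 ÷ 16 = 4 remainder 14 (E)
4 ÷ 16 = 0 remainder 4 (4)
Reading remainders bottom-up:
= 0x4EAC


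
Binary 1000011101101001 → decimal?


Positional values:
Bit 0: 1 × 2^0 = 1
Bit 3: 1 × 2^3 = 8
Bit 5: 1 × 2^5 = 32
Bit 6: 1 × 2^6 = 64
Bit 8: 1 × 2^8 = 256
Bit 9: 1 × 2^9 = 512
Bit 10: 1 × 2^10 = 1024
Bit 15: 1 × 2^15 = 32768
Sum = 1 + 8 + 32 + 64 + 256 + 512 + 1024 + 32768
= 34665


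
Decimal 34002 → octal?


Divide by 8 repeatedly:
34002 ÷ 8 = 4250 remainder 2
4250 ÷ 8 = 531 remainder 2
531 ÷ 8 = 66 remainder 3
66 ÷ 8 = 8 remainder 2
8 ÷ 8 = 1 remainder 0
1 ÷ 8 = 0 remainder 1
Reading remainders bottom-up:
= 0o102322


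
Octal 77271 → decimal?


Positional values:
Position 0: 1 × 8^0 = 1
Position 1: 7 × 8^1 = 56
Position 2: 2 × 8^2 = 128
Position 3: 7 × 8^3 = 3584
Position 4: 7 × 8^4 = 28672
Sum = 1 + 56 + 128 + 3584 + 28672
= 32441


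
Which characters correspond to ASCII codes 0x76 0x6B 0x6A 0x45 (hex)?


Codes (hex): 0x76 0x6B 0x6A 0x45
Per-code ASCII lookup:
  0x76 = 118  (range 97-122: lowercase, 118 - 97 = 21) → 'v'
  0x6B = 107  (range 97-122: lowercase, 107 - 97 = 10) → 'k'
  0x6A = 106  (range 97-122: lowercase, 106 - 97 = 9) → 'j'
  0x45 = 69  (range 65-90: uppercase, 69 - 65 = 4) → 'E'
= 'vkjE'


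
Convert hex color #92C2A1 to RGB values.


Hex: #92C2A1
R = 92₁₆ = 146
G = C2₁₆ = 194
B = A1₁₆ = 161
= RGB(146, 194, 161)


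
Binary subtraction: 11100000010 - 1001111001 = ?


Align and subtract column by column (LSB to MSB, borrowing when needed):
  11100000010
- 01001111001
  -----------
  col 0: (0 - 0 borrow-in) - 1 → borrow from next column: (0+2) - 1 = 1, borrow out 1
  col 1: (1 - 1 borrow-in) - 0 → 0 - 0 = 0, borrow out 0
  col 2: (0 - 0 borrow-in) - 0 → 0 - 0 = 0, borrow out 0
  col 3: (0 - 0 borrow-in) - 1 → borrow from next column: (0+2) - 1 = 1, borrow out 1
  col 4: (0 - 1 borrow-in) - 1 → borrow from next column: (-1+2) - 1 = 0, borrow out 1
  col 5: (0 - 1 borrow-in) - 1 → borrow from next column: (-1+2) - 1 = 0, borrow out 1
  col 6: (0 - 1 borrow-in) - 1 → borrow from next column: (-1+2) - 1 = 0, borrow out 1
  col 7: (0 - 1 borrow-in) - 0 → borrow from next column: (-1+2) - 0 = 1, borrow out 1
  col 8: (1 - 1 borrow-in) - 0 → 0 - 0 = 0, borrow out 0
  col 9: (1 - 0 borrow-in) - 1 → 1 - 1 = 0, borrow out 0
  col 10: (1 - 0 borrow-in) - 0 → 1 - 0 = 1, borrow out 0
Reading bits MSB→LSB: 10010001001
Strip leading zeros: 10010001001
= 10010001001


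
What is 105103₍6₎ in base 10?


Positional values (base 6):
  3 × 6^0 = 3 × 1 = 3
  0 × 6^1 = 0 × 6 = 0
  1 × 6^2 = 1 × 36 = 36
  5 × 6^3 = 5 × 216 = 1080
  0 × 6^4 = 0 × 1296 = 0
  1 × 6^5 = 1 × 7776 = 7776
Sum = 3 + 0 + 36 + 1080 + 0 + 7776
= 8895


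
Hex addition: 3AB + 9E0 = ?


Align and add column by column (LSB to MSB, each column mod 16 with carry):
  03AB
+ 09E0
  ----
  col 0: B(11) + 0(0) + 0 (carry in) = 11 → B(11), carry out 0
  col 1: A(10) + E(14) + 0 (carry in) = 24 → 8(8), carry out 1
  col 2: 3(3) + 9(9) + 1 (carry in) = 13 → D(13), carry out 0
  col 3: 0(0) + 0(0) + 0 (carry in) = 0 → 0(0), carry out 0
Reading digits MSB→LSB: 0D8B
Strip leading zeros: D8B
= 0xD8B


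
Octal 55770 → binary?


Each octal digit → 3 binary bits:
  5 = 101
  5 = 101
  7 = 111
  7 = 111
  0 = 000
Concatenate: 101 101 111 111 000
= 101101111111000


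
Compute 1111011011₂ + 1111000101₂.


Align and add column by column (LSB to MSB, carry propagating):
  01111011011
+ 01111000101
  -----------
  col 0: 1 + 1 + 0 (carry in) = 2 → bit 0, carry out 1
  col 1: 1 + 0 + 1 (carry in) = 2 → bit 0, carry out 1
  col 2: 0 + 1 + 1 (carry in) = 2 → bit 0, carry out 1
  col 3: 1 + 0 + 1 (carry in) = 2 → bit 0, carry out 1
  col 4: 1 + 0 + 1 (carry in) = 2 → bit 0, carry out 1
  col 5: 0 + 0 + 1 (carry in) = 1 → bit 1, carry out 0
  col 6: 1 + 1 + 0 (carry in) = 2 → bit 0, carry out 1
  col 7: 1 + 1 + 1 (carry in) = 3 → bit 1, carry out 1
  col 8: 1 + 1 + 1 (carry in) = 3 → bit 1, carry out 1
  col 9: 1 + 1 + 1 (carry in) = 3 → bit 1, carry out 1
  col 10: 0 + 0 + 1 (carry in) = 1 → bit 1, carry out 0
Reading bits MSB→LSB: 11110100000
Strip leading zeros: 11110100000
= 11110100000


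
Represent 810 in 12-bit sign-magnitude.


Sign bit: 0 (positive)
Magnitude: 810 = 01100101010
= 001100101010


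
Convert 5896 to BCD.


Each digit → 4-bit binary:
  5 → 0101
  8 → 1000
  9 → 1001
  6 → 0110
= 0101 1000 1001 0110


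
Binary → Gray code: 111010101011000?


Binary: 111010101011000
Gray code: G = B XOR (B >> 1)
B >> 1 = 011101010101100
111010101011000 XOR 011101010101100:
  1 XOR 0 = 1
  1 XOR 1 = 0
  1 XOR 1 = 0
  0 XOR 1 = 1
  1 XOR 0 = 1
  0 XOR 1 = 1
  1 XOR 0 = 1
  0 XOR 1 = 1
  1 XOR 0 = 1
  0 XOR 1 = 1
  1 XOR 0 = 1
  1 XOR 1 = 0
  0 XOR 1 = 1
  0 XOR 0 = 0
  0 XOR 0 = 0
= 100111111110100


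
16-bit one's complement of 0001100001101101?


Original: 0001100001101101
Invert all bits:
  bit 0: 0 → 1
  bit 1: 0 → 1
  bit 2: 0 → 1
  bit 3: 1 → 0
  bit 4: 1 → 0
  bit 5: 0 → 1
  bit 6: 0 → 1
  bit 7: 0 → 1
  bit 8: 0 → 1
  bit 9: 1 → 0
  bit 10: 1 → 0
  bit 11: 0 → 1
  bit 12: 1 → 0
  bit 13: 1 → 0
  bit 14: 0 → 1
  bit 15: 1 → 0
= 1110011110010010


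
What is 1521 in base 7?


Divide by 7 repeatedly:
1521 ÷ 7 = 217 remainder 2
217 ÷ 7 = 31 remainder 0
31 ÷ 7 = 4 remainder 3
4 ÷ 7 = 0 remainder 4
Reading remainders bottom-up:
= 4302


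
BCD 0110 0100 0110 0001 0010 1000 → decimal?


Each 4-bit group → digit:
  0110 → 6
  0100 → 4
  0110 → 6
  0001 → 1
  0010 → 2
  1000 → 8
= 646128


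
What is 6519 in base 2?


Divide by 2 repeatedly:
6519 ÷ 2 = 3259 remainder 1
3259 ÷ 2 = 1629 remainder 1
1629 ÷ 2 = 814 remainder 1
814 ÷ 2 = 407 remainder 0
407 ÷ 2 = 203 remainder 1
203 ÷ 2 = 101 remainder 1
101 ÷ 2 = 50 remainder 1
50 ÷ 2 = 25 remainder 0
25 ÷ 2 = 12 remainder 1
12 ÷ 2 = 6 remainder 0
6 ÷ 2 = 3 remainder 0
3 ÷ 2 = 1 remainder 1
1 ÷ 2 = 0 remainder 1
Reading remainders bottom-up:
= 1100101110111


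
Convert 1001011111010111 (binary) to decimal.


Positional values:
Bit 0: 1 × 2^0 = 1
Bit 1: 1 × 2^1 = 2
Bit 2: 1 × 2^2 = 4
Bit 4: 1 × 2^4 = 16
Bit 6: 1 × 2^6 = 64
Bit 7: 1 × 2^7 = 128
Bit 8: 1 × 2^8 = 256
Bit 9: 1 × 2^9 = 512
Bit 10: 1 × 2^10 = 1024
Bit 12: 1 × 2^12 = 4096
Bit 15: 1 × 2^15 = 32768
Sum = 1 + 2 + 4 + 16 + 64 + 128 + 256 + 512 + 1024 + 4096 + 32768
= 38871


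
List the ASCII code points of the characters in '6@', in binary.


String: '6@'  (2 characters)
Per-character ASCII lookup:
  '6': digits start at 48: '6' = 48 + 6 = 54 → 110110
  '@': special character: '@' = 64 → 1000000
= 110110 1000000


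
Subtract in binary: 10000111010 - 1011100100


Align and subtract column by column (LSB to MSB, borrowing when needed):
  10000111010
- 01011100100
  -----------
  col 0: (0 - 0 borrow-in) - 0 → 0 - 0 = 0, borrow out 0
  col 1: (1 - 0 borrow-in) - 0 → 1 - 0 = 1, borrow out 0
  col 2: (0 - 0 borrow-in) - 1 → borrow from next column: (0+2) - 1 = 1, borrow out 1
  col 3: (1 - 1 borrow-in) - 0 → 0 - 0 = 0, borrow out 0
  col 4: (1 - 0 borrow-in) - 0 → 1 - 0 = 1, borrow out 0
  col 5: (1 - 0 borrow-in) - 1 → 1 - 1 = 0, borrow out 0
  col 6: (0 - 0 borrow-in) - 1 → borrow from next column: (0+2) - 1 = 1, borrow out 1
  col 7: (0 - 1 borrow-in) - 1 → borrow from next column: (-1+2) - 1 = 0, borrow out 1
  col 8: (0 - 1 borrow-in) - 0 → borrow from next column: (-1+2) - 0 = 1, borrow out 1
  col 9: (0 - 1 borrow-in) - 1 → borrow from next column: (-1+2) - 1 = 0, borrow out 1
  col 10: (1 - 1 borrow-in) - 0 → 0 - 0 = 0, borrow out 0
Reading bits MSB→LSB: 00101010110
Strip leading zeros: 101010110
= 101010110


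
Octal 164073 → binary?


Each octal digit → 3 binary bits:
  1 = 001
  6 = 110
  4 = 100
  0 = 000
  7 = 111
  3 = 011
Concatenate: 001 110 100 000 111 011
= 001110100000111011


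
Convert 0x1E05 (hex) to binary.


Each hex digit → 4 binary bits:
  1 = 0001
  E = 1110
  0 = 0000
  5 = 0101
Concatenate: 0001 1110 0000 0101
= 0001111000000101


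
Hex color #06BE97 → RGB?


Hex: #06BE97
R = 06₁₆ = 6
G = BE₁₆ = 190
B = 97₁₆ = 151
= RGB(6, 190, 151)


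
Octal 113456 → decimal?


Positional values:
Position 0: 6 × 8^0 = 6
Position 1: 5 × 8^1 = 40
Position 2: 4 × 8^2 = 256
Position 3: 3 × 8^3 = 1536
Position 4: 1 × 8^4 = 4096
Position 5: 1 × 8^5 = 32768
Sum = 6 + 40 + 256 + 1536 + 4096 + 32768
= 38702


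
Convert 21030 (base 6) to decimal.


Positional values (base 6):
  0 × 6^0 = 0 × 1 = 0
  3 × 6^1 = 3 × 6 = 18
  0 × 6^2 = 0 × 36 = 0
  1 × 6^3 = 1 × 216 = 216
  2 × 6^4 = 2 × 1296 = 2592
Sum = 0 + 18 + 0 + 216 + 2592
= 2826


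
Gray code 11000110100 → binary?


Gray code: 11000110100
MSB stays the same: 1
Each subsequent bit = prev_binary XOR current_gray:
  B[1] = 1 XOR 1 = 0
  B[2] = 0 XOR 0 = 0
  B[3] = 0 XOR 0 = 0
  B[4] = 0 XOR 0 = 0
  B[5] = 0 XOR 1 = 1
  B[6] = 1 XOR 1 = 0
  B[7] = 0 XOR 0 = 0
  B[8] = 0 XOR 1 = 1
  B[9] = 1 XOR 0 = 1
  B[10] = 1 XOR 0 = 1
= 10000100111 (1063 decimal)


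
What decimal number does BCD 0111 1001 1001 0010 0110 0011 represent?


Each 4-bit group → digit:
  0111 → 7
  1001 → 9
  1001 → 9
  0010 → 2
  0110 → 6
  0011 → 3
= 799263


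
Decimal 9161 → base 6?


Divide by 6 repeatedly:
9161 ÷ 6 = 1526 remainder 5
1526 ÷ 6 = 254 remainder 2
254 ÷ 6 = 42 remainder 2
42 ÷ 6 = 7 remainder 0
7 ÷ 6 = 1 remainder 1
1 ÷ 6 = 0 remainder 1
Reading remainders bottom-up:
= 110225


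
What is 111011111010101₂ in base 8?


Group into 3-bit groups: 111011111010101
  111 = 7
  011 = 3
  111 = 7
  010 = 2
  101 = 5
= 0o73725


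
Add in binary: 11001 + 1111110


Align and add column by column (LSB to MSB, carry propagating):
  00011001
+ 01111110
  --------
  col 0: 1 + 0 + 0 (carry in) = 1 → bit 1, carry out 0
  col 1: 0 + 1 + 0 (carry in) = 1 → bit 1, carry out 0
  col 2: 0 + 1 + 0 (carry in) = 1 → bit 1, carry out 0
  col 3: 1 + 1 + 0 (carry in) = 2 → bit 0, carry out 1
  col 4: 1 + 1 + 1 (carry in) = 3 → bit 1, carry out 1
  col 5: 0 + 1 + 1 (carry in) = 2 → bit 0, carry out 1
  col 6: 0 + 1 + 1 (carry in) = 2 → bit 0, carry out 1
  col 7: 0 + 0 + 1 (carry in) = 1 → bit 1, carry out 0
Reading bits MSB→LSB: 10010111
Strip leading zeros: 10010111
= 10010111


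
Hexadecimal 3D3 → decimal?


Positional values:
Position 0: 3 × 16^0 = 3 × 1 = 3
Position 1: D × 16^1 = 13 × 16 = 208
Position 2: 3 × 16^2 = 3 × 256 = 768
Sum = 3 + 208 + 768
= 979


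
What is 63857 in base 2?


Divide by 2 repeatedly:
63857 ÷ 2 = 31928 remainder 1
31928 ÷ 2 = 15964 remainder 0
15964 ÷ 2 = 7982 remainder 0
7982 ÷ 2 = 3991 remainder 0
3991 ÷ 2 = 1995 remainder 1
1995 ÷ 2 = 997 remainder 1
997 ÷ 2 = 498 remainder 1
498 ÷ 2 = 249 remainder 0
249 ÷ 2 = 124 remainder 1
124 ÷ 2 = 62 remainder 0
62 ÷ 2 = 31 remainder 0
31 ÷ 2 = 15 remainder 1
15 ÷ 2 = 7 remainder 1
7 ÷ 2 = 3 remainder 1
3 ÷ 2 = 1 remainder 1
1 ÷ 2 = 0 remainder 1
Reading remainders bottom-up:
= 1111100101110001


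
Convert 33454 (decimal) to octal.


Divide by 8 repeatedly:
33454 ÷ 8 = 4181 remainder 6
4181 ÷ 8 = 522 remainder 5
522 ÷ 8 = 65 remainder 2
65 ÷ 8 = 8 remainder 1
8 ÷ 8 = 1 remainder 0
1 ÷ 8 = 0 remainder 1
Reading remainders bottom-up:
= 0o101256


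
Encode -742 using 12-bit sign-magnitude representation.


Sign bit: 1 (negative)
Magnitude: 742 = 01011100110
= 101011100110


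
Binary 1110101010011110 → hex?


Group into 4-bit nibbles: 1110101010011110
  1110 = E
  1010 = A
  1001 = 9
  1110 = E
= 0xEA9E


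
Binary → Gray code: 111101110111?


Binary: 111101110111
Gray code: G = B XOR (B >> 1)
B >> 1 = 011110111011
111101110111 XOR 011110111011:
  1 XOR 0 = 1
  1 XOR 1 = 0
  1 XOR 1 = 0
  1 XOR 1 = 0
  0 XOR 1 = 1
  1 XOR 0 = 1
  1 XOR 1 = 0
  1 XOR 1 = 0
  0 XOR 1 = 1
  1 XOR 0 = 1
  1 XOR 1 = 0
  1 XOR 1 = 0
= 100011001100


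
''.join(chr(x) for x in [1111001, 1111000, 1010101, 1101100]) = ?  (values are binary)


Codes (binary): 1111001 1111000 1010101 1101100
Per-code ASCII lookup:
  1111001 = 121  (range 97-122: lowercase, 121 - 97 = 24) → 'y'
  1111000 = 120  (range 97-122: lowercase, 120 - 97 = 23) → 'x'
  1010101 = 85  (range 65-90: uppercase, 85 - 65 = 20) → 'U'
  1101100 = 108  (range 97-122: lowercase, 108 - 97 = 11) → 'l'
= 'yxUl'


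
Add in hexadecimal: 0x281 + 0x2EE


Align and add column by column (LSB to MSB, each column mod 16 with carry):
  0281
+ 02EE
  ----
  col 0: 1(1) + E(14) + 0 (carry in) = 15 → F(15), carry out 0
  col 1: 8(8) + E(14) + 0 (carry in) = 22 → 6(6), carry out 1
  col 2: 2(2) + 2(2) + 1 (carry in) = 5 → 5(5), carry out 0
  col 3: 0(0) + 0(0) + 0 (carry in) = 0 → 0(0), carry out 0
Reading digits MSB→LSB: 056F
Strip leading zeros: 56F
= 0x56F
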